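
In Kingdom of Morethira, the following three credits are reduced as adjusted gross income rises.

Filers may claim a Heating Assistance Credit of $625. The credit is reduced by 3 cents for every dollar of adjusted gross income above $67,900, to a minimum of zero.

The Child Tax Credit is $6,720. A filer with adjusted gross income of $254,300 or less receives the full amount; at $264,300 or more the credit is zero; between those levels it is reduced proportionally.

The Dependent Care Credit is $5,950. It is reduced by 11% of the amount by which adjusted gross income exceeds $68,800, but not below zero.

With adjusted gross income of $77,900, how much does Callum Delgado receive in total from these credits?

Heating Assistance Credit: 3% of the $10,000 excess over $67,900 is $300; credit = $625 − $300 = $325.
Child Tax Credit: $77,900 is at or below the $254,300 threshold, so the full $6,720 applies.
Dependent Care Credit: 11% of the $9,100 excess over $68,800 is $1,001; credit = $5,950 − $1,001 = $4,949.
Total: $325 + $6,720 + $4,949 = $11,994.

$11,994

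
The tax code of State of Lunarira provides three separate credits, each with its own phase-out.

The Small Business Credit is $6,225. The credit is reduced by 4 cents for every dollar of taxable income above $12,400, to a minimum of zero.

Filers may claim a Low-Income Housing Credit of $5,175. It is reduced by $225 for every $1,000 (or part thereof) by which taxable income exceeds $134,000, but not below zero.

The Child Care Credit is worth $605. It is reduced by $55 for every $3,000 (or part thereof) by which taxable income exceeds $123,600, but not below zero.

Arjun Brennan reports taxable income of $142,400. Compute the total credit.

$4,395

Small Business Credit: 4% of the $130,000 excess over $12,400 is $5,200; credit = $6,225 − $5,200 = $1,025.
Low-Income Housing Credit: income exceeds $134,000 by $8,400, which is 9 full-or-partial $1,000 increments; reduction = 9 × $225 = $2,025, leaving $3,150.
Child Care Credit: income exceeds $123,600 by $18,800, which is 7 full-or-partial $3,000 increments; reduction = 7 × $55 = $385, leaving $220.
Total: $1,025 + $3,150 + $220 = $4,395.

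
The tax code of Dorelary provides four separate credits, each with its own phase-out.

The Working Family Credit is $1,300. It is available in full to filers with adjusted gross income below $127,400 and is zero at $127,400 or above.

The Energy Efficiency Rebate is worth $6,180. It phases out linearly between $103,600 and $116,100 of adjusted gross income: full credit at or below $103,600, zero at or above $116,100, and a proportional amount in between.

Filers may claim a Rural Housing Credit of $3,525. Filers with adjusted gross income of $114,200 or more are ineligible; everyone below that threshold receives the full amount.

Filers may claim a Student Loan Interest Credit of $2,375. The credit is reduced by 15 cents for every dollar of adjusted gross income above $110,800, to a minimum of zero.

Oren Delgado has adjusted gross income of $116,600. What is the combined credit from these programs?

$2,805

Working Family Credit: $116,600 is below the $127,400 cutoff, so the full $1,300 applies.
Energy Efficiency Rebate: $116,600 is at or above $116,100, so the credit is $0.
Rural Housing Credit: $116,600 meets or exceeds the $114,200 cutoff, so the credit is $0.
Student Loan Interest Credit: 15% of the $5,800 excess over $110,800 is $870; credit = $2,375 − $870 = $1,505.
Total: $1,300 + $0 + $0 + $1,505 = $2,805.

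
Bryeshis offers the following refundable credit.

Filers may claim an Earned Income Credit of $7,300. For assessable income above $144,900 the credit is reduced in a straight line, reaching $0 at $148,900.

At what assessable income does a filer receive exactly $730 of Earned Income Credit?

$730 is 730/7,300 of the full $7,300, so 6,570/7,300 of the $4,000 range has been used: income = $144,900 + $4,000 × 6,570/7,300 = $148,500.

$148,500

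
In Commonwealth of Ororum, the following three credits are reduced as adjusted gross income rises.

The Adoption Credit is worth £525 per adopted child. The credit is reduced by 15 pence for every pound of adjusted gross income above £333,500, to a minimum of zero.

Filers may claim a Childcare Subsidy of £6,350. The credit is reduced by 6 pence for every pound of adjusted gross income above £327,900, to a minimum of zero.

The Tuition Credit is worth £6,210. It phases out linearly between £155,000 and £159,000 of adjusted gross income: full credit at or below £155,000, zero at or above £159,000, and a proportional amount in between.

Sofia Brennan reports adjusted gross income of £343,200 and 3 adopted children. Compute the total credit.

Adoption Credit: base = 3 × £525 = £1,575. 15% of the £9,700 excess over £333,500 is £1,455; credit = £1,575 − £1,455 = £120.
Childcare Subsidy: 6% of the £15,300 excess over £327,900 is £918; credit = £6,350 − £918 = £5,432.
Tuition Credit: £343,200 is at or above £159,000, so the credit is £0.
Total: £120 + £5,432 + £0 = £5,552.

£5,552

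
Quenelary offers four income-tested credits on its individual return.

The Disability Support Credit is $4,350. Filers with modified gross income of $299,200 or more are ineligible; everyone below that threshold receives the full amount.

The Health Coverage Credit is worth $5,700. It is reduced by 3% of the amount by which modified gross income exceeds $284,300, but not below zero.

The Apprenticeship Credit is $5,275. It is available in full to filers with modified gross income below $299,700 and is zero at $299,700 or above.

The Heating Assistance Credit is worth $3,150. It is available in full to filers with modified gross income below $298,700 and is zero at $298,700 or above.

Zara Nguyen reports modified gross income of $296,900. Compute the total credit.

$18,097

Disability Support Credit: $296,900 is below the $299,200 cutoff, so the full $4,350 applies.
Health Coverage Credit: 3% of the $12,600 excess over $284,300 is $378; credit = $5,700 − $378 = $5,322.
Apprenticeship Credit: $296,900 is below the $299,700 cutoff, so the full $5,275 applies.
Heating Assistance Credit: $296,900 is below the $298,700 cutoff, so the full $3,150 applies.
Total: $4,350 + $5,322 + $5,275 + $3,150 = $18,097.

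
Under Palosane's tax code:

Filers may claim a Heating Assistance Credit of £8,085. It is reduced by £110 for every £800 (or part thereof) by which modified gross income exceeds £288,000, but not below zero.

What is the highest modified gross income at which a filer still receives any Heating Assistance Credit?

After 73 increments the reduction is 73 × £110 = £8,030, leaving £55; one more increment wipes it out. Increment 73 ends at excess 73 × £800 = £58,400, so the highest qualifying income is £288,000 + £58,400 = £346,400.

£346,400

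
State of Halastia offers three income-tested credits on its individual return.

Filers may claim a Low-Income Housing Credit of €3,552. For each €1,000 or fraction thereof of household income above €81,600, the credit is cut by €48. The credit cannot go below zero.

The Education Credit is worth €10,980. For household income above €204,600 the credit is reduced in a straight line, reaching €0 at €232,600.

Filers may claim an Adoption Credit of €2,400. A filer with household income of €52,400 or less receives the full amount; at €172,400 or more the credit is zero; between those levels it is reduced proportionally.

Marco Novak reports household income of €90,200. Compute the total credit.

Low-Income Housing Credit: income exceeds €81,600 by €8,600, which is 9 full-or-partial €1,000 increments; reduction = 9 × €48 = €432, leaving €3,120.
Education Credit: €90,200 is at or below the €204,600 threshold, so the full €10,980 applies.
Adoption Credit: €90,200 is €37,800 into a €120,000 phase-out range, leaving 82,200/120,000 of the credit: €2,400 × 82,200/120,000 = €1,644.
Total: €3,120 + €10,980 + €1,644 = €15,744.

€15,744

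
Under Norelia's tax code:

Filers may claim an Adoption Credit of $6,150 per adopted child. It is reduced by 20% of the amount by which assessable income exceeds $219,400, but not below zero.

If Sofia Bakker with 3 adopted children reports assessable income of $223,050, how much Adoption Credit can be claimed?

$17,720

Adoption Credit: base = 3 × $6,150 = $18,450. 20% of the $3,650 excess over $219,400 is $730; credit = $18,450 − $730 = $17,720.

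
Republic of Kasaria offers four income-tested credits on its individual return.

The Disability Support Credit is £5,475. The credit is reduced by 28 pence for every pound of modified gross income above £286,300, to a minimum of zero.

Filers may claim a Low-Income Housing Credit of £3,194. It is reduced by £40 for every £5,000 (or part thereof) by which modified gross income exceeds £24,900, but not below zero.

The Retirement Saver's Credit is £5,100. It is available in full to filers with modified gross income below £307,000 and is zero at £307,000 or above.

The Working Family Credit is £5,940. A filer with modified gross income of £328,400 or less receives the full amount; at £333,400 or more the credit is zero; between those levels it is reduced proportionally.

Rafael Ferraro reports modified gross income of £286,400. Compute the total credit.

Disability Support Credit: 28% of the £100 excess over £286,300 is £28; credit = £5,475 − £28 = £5,447.
Low-Income Housing Credit: income exceeds £24,900 by £261,500, which is 53 full-or-partial £5,000 increments; reduction = 53 × £40 = £2,120, leaving £1,074.
Retirement Saver's Credit: £286,400 is below the £307,000 cutoff, so the full £5,100 applies.
Working Family Credit: £286,400 is at or below the £328,400 threshold, so the full £5,940 applies.
Total: £5,447 + £1,074 + £5,100 + £5,940 = £17,561.

£17,561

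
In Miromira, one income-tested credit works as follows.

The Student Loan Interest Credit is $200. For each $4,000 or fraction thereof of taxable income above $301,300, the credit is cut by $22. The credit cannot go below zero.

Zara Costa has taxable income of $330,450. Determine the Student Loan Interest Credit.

Student Loan Interest Credit: income exceeds $301,300 by $29,150, which is 8 full-or-partial $4,000 increments; reduction = 8 × $22 = $176, leaving $24.

$24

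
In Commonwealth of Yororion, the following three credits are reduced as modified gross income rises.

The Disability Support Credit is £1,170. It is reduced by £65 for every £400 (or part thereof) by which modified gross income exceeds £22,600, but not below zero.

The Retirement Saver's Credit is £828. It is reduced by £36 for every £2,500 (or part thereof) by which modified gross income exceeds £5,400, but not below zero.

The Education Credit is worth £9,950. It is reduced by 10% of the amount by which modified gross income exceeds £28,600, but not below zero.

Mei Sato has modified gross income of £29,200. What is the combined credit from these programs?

£10,423

Disability Support Credit: income exceeds £22,600 by £6,600, which is 17 full-or-partial £400 increments; reduction = 17 × £65 = £1,105, leaving £65.
Retirement Saver's Credit: income exceeds £5,400 by £23,800, which is 10 full-or-partial £2,500 increments; reduction = 10 × £36 = £360, leaving £468.
Education Credit: 10% of the £600 excess over £28,600 is £60; credit = £9,950 − £60 = £9,890.
Total: £65 + £468 + £9,890 = £10,423.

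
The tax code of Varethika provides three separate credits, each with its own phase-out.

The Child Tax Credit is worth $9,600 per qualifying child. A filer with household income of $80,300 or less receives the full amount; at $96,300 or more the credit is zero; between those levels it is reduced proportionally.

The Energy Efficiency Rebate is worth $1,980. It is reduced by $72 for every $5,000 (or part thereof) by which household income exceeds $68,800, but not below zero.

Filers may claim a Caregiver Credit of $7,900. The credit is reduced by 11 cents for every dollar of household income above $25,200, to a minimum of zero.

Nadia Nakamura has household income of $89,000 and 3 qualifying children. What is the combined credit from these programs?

Child Tax Credit: base = 3 × $9,600 = $28,800. $89,000 is $8,700 into a $16,000 phase-out range, leaving 7,300/16,000 of the credit: $28,800 × 7,300/16,000 = $13,140.
Energy Efficiency Rebate: income exceeds $68,800 by $20,200, which is 5 full-or-partial $5,000 increments; reduction = 5 × $72 = $360, leaving $1,620.
Caregiver Credit: 11% of the $63,800 excess over $25,200 is $7,018; credit = $7,900 − $7,018 = $882.
Total: $13,140 + $1,620 + $882 = $15,642.

$15,642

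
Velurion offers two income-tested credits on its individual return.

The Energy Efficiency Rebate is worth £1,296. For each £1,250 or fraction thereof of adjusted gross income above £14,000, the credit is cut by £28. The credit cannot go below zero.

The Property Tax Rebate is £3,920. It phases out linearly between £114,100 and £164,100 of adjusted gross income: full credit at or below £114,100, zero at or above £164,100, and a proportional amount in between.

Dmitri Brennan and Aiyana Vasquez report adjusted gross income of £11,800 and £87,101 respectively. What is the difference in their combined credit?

Dmitri (£11,800): Energy Efficiency Rebate: £11,800 is at or below the £14,000 threshold, so the full £1,296 applies. Property Tax Rebate: £11,800 is at or below the £114,100 threshold, so the full £3,920 applies. total £1,296 + £3,920 = £5,216
Aiyana (£87,101): Energy Efficiency Rebate: income exceeds £14,000 by £73,101 → 59 increments × £28 = £1,652 ≥ base, so the credit is £0. Property Tax Rebate: £87,101 is at or below the £114,100 threshold, so the full £3,920 applies. total £0 + £3,920 = £3,920
Difference: |£5,216 − £3,920| = £1,296.

£1,296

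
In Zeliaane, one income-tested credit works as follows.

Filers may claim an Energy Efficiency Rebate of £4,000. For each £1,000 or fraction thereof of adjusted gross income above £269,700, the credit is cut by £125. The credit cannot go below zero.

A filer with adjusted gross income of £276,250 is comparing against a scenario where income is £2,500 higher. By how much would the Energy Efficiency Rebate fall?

£375

At £276,250 — income exceeds £269,700 by £6,550, which is 7 full-or-partial £1,000 increments; reduction = 7 × £125 = £875, leaving £3,125.
At £278,750 — income exceeds £269,700 by £9,050, which is 10 full-or-partial £1,000 increments; reduction = 10 × £125 = £1,250, leaving £2,750.
Lost: £3,125 − £2,750 = £375.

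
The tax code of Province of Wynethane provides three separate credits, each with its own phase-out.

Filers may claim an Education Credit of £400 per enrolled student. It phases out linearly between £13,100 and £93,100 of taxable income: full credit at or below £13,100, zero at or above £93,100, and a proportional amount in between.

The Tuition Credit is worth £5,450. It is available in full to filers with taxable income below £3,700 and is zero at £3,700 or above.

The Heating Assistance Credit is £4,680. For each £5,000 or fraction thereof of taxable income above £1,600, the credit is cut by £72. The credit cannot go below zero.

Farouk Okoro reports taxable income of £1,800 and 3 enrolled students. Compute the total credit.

£11,258

Education Credit: base = 3 × £400 = £1,200. £1,800 is at or below the £13,100 threshold, so the full £1,200 applies.
Tuition Credit: £1,800 is below the £3,700 cutoff, so the full £5,450 applies.
Heating Assistance Credit: income exceeds £1,600 by £200, which is 1 full-or-partial £5,000 increment; reduction = 1 × £72 = £72, leaving £4,608.
Total: £1,200 + £5,450 + £4,608 = £11,258.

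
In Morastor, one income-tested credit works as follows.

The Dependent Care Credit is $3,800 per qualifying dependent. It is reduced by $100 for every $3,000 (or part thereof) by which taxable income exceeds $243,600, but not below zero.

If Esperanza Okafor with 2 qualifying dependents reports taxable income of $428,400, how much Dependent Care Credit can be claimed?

Dependent Care Credit: base = 2 × $3,800 = $7,600. income exceeds $243,600 by $184,800, which is 62 full-or-partial $3,000 increments; reduction = 62 × $100 = $6,200, leaving $1,400.

$1,400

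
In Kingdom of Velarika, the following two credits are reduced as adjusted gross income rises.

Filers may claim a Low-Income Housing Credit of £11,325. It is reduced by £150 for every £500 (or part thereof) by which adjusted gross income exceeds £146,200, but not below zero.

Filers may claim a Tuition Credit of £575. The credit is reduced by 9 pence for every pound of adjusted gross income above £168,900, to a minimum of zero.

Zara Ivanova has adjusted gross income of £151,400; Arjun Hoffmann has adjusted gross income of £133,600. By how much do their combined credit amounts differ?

Zara (£151,400): Low-Income Housing Credit: income exceeds £146,200 by £5,200, which is 11 full-or-partial £500 increments; reduction = 11 × £150 = £1,650, leaving £9,675. Tuition Credit: £151,400 is at or below the £168,900 threshold, so the full £575 applies. total £9,675 + £575 = £10,250
Arjun (£133,600): Low-Income Housing Credit: £133,600 is at or below the £146,200 threshold, so the full £11,325 applies. Tuition Credit: £133,600 is at or below the £168,900 threshold, so the full £575 applies. total £11,325 + £575 = £11,900
Difference: |£10,250 − £11,900| = £1,650.

£1,650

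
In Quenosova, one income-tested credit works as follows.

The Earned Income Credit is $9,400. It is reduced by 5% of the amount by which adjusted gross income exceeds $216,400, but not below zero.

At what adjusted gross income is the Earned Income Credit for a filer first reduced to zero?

$404,400

The credit falls by 5% of each dollar above $216,400, so it reaches zero when the excess is $9,400 / 5% = $188,000: income = $216,400 + $188,000 = $404,400.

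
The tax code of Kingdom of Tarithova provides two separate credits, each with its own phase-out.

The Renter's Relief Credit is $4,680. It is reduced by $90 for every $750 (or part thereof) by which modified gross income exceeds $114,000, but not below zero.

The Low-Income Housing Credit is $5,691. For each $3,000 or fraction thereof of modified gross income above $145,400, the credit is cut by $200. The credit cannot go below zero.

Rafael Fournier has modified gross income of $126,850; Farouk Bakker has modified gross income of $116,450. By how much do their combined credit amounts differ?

Rafael ($126,850): Renter's Relief Credit: income exceeds $114,000 by $12,850, which is 18 full-or-partial $750 increments; reduction = 18 × $90 = $1,620, leaving $3,060. Low-Income Housing Credit: $126,850 is at or below the $145,400 threshold, so the full $5,691 applies. total $3,060 + $5,691 = $8,751
Farouk ($116,450): Renter's Relief Credit: income exceeds $114,000 by $2,450, which is 4 full-or-partial $750 increments; reduction = 4 × $90 = $360, leaving $4,320. Low-Income Housing Credit: $116,450 is at or below the $145,400 threshold, so the full $5,691 applies. total $4,320 + $5,691 = $10,011
Difference: |$8,751 − $10,011| = $1,260.

$1,260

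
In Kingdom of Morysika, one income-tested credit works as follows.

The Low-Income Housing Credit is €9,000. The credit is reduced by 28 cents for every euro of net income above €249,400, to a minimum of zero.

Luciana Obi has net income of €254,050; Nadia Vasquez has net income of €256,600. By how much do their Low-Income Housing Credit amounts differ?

€714

Luciana (€254,050): Low-Income Housing Credit: 28% of the €4,650 excess over €249,400 is €1,302; credit = €9,000 − €1,302 = €7,698.
Nadia (€256,600): Low-Income Housing Credit: 28% of the €7,200 excess over €249,400 is €2,016; credit = €9,000 − €2,016 = €6,984.
Difference: |€7,698 − €6,984| = €714.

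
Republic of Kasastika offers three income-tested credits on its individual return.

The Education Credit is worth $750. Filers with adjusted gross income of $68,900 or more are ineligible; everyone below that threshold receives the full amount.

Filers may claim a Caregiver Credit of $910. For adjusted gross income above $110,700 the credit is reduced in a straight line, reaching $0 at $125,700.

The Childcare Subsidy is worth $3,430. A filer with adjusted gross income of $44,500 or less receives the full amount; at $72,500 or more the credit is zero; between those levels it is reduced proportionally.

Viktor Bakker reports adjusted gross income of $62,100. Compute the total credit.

Education Credit: $62,100 is below the $68,900 cutoff, so the full $750 applies.
Caregiver Credit: $62,100 is at or below the $110,700 threshold, so the full $910 applies.
Childcare Subsidy: $62,100 is $17,600 into a $28,000 phase-out range, leaving 10,400/28,000 of the credit: $3,430 × 10,400/28,000 = $1,274.
Total: $750 + $910 + $1,274 = $2,934.

$2,934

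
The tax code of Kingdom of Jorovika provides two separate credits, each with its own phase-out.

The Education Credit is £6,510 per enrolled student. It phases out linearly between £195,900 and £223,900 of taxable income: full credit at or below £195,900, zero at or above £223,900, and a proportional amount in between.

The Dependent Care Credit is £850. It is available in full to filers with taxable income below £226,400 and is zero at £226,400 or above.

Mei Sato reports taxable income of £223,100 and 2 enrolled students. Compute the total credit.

Education Credit: base = 2 × £6,510 = £13,020. £223,100 is £27,200 into a £28,000 phase-out range, leaving 800/28,000 of the credit: £13,020 × 800/28,000 = £372.
Dependent Care Credit: £223,100 is below the £226,400 cutoff, so the full £850 applies.
Total: £372 + £850 = £1,222.

£1,222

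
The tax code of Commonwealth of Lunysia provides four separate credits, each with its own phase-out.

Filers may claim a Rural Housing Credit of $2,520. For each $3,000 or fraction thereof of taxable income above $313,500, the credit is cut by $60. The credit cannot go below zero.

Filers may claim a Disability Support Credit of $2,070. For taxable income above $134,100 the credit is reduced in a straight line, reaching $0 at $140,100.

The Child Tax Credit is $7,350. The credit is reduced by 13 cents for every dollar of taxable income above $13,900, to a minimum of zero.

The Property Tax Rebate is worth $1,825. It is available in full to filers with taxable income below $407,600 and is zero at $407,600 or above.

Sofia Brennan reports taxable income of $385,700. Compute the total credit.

$2,845

Rural Housing Credit: income exceeds $313,500 by $72,200, which is 25 full-or-partial $3,000 increments; reduction = 25 × $60 = $1,500, leaving $1,020.
Disability Support Credit: $385,700 is at or above $140,100, so the credit is $0.
Child Tax Credit: 13% of the $371,800 excess over $13,900 is $48,334 ≥ base, so the credit is $0.
Property Tax Rebate: $385,700 is below the $407,600 cutoff, so the full $1,825 applies.
Total: $1,020 + $0 + $0 + $1,825 = $2,845.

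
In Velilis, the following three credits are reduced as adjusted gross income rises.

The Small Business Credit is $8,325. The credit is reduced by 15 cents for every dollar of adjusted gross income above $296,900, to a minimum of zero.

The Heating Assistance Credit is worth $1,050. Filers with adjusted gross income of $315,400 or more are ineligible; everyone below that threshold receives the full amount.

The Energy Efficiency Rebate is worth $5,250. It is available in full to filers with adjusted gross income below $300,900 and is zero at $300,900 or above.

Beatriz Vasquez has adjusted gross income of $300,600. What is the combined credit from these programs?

$14,070

Small Business Credit: 15% of the $3,700 excess over $296,900 is $555; credit = $8,325 − $555 = $7,770.
Heating Assistance Credit: $300,600 is below the $315,400 cutoff, so the full $1,050 applies.
Energy Efficiency Rebate: $300,600 is below the $300,900 cutoff, so the full $5,250 applies.
Total: $7,770 + $1,050 + $5,250 = $14,070.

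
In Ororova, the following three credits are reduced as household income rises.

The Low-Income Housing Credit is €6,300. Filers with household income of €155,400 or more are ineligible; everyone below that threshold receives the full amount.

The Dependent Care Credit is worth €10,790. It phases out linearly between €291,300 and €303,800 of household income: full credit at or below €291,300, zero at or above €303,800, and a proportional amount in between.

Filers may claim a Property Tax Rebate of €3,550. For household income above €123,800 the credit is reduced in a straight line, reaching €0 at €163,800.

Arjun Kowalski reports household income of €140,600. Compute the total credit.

€19,149

Low-Income Housing Credit: €140,600 is below the €155,400 cutoff, so the full €6,300 applies.
Dependent Care Credit: €140,600 is at or below the €291,300 threshold, so the full €10,790 applies.
Property Tax Rebate: €140,600 is €16,800 into a €40,000 phase-out range, leaving 23,200/40,000 of the credit: €3,550 × 23,200/40,000 = €2,059.
Total: €6,300 + €10,790 + €2,059 = €19,149.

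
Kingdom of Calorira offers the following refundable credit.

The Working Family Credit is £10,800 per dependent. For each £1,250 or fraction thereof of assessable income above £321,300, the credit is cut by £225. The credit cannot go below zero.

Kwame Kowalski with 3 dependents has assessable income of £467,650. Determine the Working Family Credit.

£5,850

Working Family Credit: base = 3 × £10,800 = £32,400. income exceeds £321,300 by £146,350, which is 118 full-or-partial £1,250 increments; reduction = 118 × £225 = £26,550, leaving £5,850.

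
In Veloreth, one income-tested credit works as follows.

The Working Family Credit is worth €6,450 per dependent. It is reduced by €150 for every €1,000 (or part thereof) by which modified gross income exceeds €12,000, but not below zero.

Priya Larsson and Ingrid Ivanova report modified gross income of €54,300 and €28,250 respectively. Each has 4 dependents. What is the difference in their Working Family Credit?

€3,900

Priya (€54,300): Working Family Credit: base = 4 × €6,450 = €25,800. income exceeds €12,000 by €42,300, which is 43 full-or-partial €1,000 increments; reduction = 43 × €150 = €6,450, leaving €19,350.
Ingrid (€28,250): Working Family Credit: base = 4 × €6,450 = €25,800. income exceeds €12,000 by €16,250, which is 17 full-or-partial €1,000 increments; reduction = 17 × €150 = €2,550, leaving €23,250.
Difference: |€19,350 − €23,250| = €3,900.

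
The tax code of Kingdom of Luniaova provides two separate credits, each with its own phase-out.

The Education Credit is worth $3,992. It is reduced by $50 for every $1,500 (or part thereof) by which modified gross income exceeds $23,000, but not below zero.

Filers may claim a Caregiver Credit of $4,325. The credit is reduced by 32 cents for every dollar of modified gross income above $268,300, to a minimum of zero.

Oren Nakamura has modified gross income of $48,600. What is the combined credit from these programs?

Education Credit: income exceeds $23,000 by $25,600, which is 18 full-or-partial $1,500 increments; reduction = 18 × $50 = $900, leaving $3,092.
Caregiver Credit: $48,600 is at or below the $268,300 threshold, so the full $4,325 applies.
Total: $3,092 + $4,325 = $7,417.

$7,417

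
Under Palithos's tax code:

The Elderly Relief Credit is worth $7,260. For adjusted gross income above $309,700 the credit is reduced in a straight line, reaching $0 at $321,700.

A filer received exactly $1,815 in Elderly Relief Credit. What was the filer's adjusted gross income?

$318,700

$1,815 is 1,815/7,260 of the full $7,260, so 5,445/7,260 of the $12,000 range has been used: income = $309,700 + $12,000 × 5,445/7,260 = $318,700.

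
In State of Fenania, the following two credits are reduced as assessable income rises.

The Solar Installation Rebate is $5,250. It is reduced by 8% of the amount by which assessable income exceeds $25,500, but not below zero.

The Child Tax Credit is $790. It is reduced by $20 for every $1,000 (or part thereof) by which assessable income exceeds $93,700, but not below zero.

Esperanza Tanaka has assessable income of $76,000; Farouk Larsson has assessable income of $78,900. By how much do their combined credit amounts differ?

$232

Esperanza ($76,000): Solar Installation Rebate: 8% of the $50,500 excess over $25,500 is $4,040; credit = $5,250 − $4,040 = $1,210. Child Tax Credit: $76,000 is at or below the $93,700 threshold, so the full $790 applies. total $1,210 + $790 = $2,000
Farouk ($78,900): Solar Installation Rebate: 8% of the $53,400 excess over $25,500 is $4,272; credit = $5,250 − $4,272 = $978. Child Tax Credit: $78,900 is at or below the $93,700 threshold, so the full $790 applies. total $978 + $790 = $1,768
Difference: |$2,000 − $1,768| = $232.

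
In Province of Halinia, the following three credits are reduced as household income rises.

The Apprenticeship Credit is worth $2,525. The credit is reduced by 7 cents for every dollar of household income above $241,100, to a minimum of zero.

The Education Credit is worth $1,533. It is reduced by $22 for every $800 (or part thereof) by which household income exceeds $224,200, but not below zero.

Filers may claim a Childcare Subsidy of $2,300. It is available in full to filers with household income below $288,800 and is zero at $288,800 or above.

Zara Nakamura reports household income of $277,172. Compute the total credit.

Apprenticeship Credit: 7% of the $36,072 excess over $241,100 is $2,525.04 ≥ base, so the credit is $0.
Education Credit: income exceeds $224,200 by $52,972, which is 67 full-or-partial $800 increments; reduction = 67 × $22 = $1,474, leaving $59.
Childcare Subsidy: $277,172 is below the $288,800 cutoff, so the full $2,300 applies.
Total: $0 + $59 + $2,300 = $2,359.

$2,359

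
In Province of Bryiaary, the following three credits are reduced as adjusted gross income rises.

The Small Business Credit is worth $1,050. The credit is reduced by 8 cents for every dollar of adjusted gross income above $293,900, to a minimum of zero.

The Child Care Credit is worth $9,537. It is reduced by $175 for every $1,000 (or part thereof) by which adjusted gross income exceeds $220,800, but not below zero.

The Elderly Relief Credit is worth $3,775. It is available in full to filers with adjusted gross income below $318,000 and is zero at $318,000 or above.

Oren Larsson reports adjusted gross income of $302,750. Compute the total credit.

Small Business Credit: 8% of the $8,850 excess over $293,900 is $708; credit = $1,050 − $708 = $342.
Child Care Credit: income exceeds $220,800 by $81,950 → 82 increments × $175 = $14,350 ≥ base, so the credit is $0.
Elderly Relief Credit: $302,750 is below the $318,000 cutoff, so the full $3,775 applies.
Total: $342 + $0 + $3,775 = $4,117.

$4,117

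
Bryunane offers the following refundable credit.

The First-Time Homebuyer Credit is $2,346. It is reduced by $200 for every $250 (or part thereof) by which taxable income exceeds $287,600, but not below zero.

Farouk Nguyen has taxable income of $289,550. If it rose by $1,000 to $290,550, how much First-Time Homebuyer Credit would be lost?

$746

At $289,550 — income exceeds $287,600 by $1,950, which is 8 full-or-partial $250 increments; reduction = 8 × $200 = $1,600, leaving $746.
At $290,550 — income exceeds $287,600 by $2,950 → 12 increments × $200 = $2,400 ≥ base, so the credit is $0.
Lost: $746 − $0 = $746.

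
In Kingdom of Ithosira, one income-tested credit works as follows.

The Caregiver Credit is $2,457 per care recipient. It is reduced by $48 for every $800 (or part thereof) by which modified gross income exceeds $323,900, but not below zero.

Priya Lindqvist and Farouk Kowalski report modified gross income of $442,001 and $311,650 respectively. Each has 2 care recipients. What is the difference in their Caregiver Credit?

$4,914

Priya ($442,001): Caregiver Credit: base = 2 × $2,457 = $4,914. income exceeds $323,900 by $118,101 → 148 increments × $48 = $7,104 ≥ base, so the credit is $0.
Farouk ($311,650): Caregiver Credit: base = 2 × $2,457 = $4,914. $311,650 is at or below the $323,900 threshold, so the full $4,914 applies.
Difference: |$0 − $4,914| = $4,914.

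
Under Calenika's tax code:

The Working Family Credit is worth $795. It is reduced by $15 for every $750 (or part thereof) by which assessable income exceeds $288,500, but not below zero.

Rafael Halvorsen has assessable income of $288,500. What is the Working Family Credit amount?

$795

Working Family Credit: $288,500 is at or below the $288,500 threshold, so the full $795 applies.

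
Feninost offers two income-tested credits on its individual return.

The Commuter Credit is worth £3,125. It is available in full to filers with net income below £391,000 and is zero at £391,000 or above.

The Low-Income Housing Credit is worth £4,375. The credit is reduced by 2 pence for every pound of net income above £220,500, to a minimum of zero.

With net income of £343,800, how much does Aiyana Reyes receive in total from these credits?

£5,034

Commuter Credit: £343,800 is below the £391,000 cutoff, so the full £3,125 applies.
Low-Income Housing Credit: 2% of the £123,300 excess over £220,500 is £2,466; credit = £4,375 − £2,466 = £1,909.
Total: £3,125 + £1,909 = £5,034.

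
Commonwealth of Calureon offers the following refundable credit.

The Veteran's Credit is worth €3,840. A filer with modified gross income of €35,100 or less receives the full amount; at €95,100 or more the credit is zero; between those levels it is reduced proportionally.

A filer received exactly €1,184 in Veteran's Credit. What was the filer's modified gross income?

€76,600

€1,184 is 1,184/3,840 of the full €3,840, so 2,656/3,840 of the €60,000 range has been used: income = €35,100 + €60,000 × 2,656/3,840 = €76,600.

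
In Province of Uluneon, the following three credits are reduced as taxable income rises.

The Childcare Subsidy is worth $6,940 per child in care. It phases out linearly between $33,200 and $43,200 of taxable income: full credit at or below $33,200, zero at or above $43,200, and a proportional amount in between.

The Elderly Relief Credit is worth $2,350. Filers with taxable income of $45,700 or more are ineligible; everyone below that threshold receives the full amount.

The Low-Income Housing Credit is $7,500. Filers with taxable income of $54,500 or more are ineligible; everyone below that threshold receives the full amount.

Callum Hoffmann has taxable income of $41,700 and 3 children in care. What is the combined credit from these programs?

Childcare Subsidy: base = 3 × $6,940 = $20,820. $41,700 is $8,500 into a $10,000 phase-out range, leaving 1,500/10,000 of the credit: $20,820 × 1,500/10,000 = $3,123.
Elderly Relief Credit: $41,700 is below the $45,700 cutoff, so the full $2,350 applies.
Low-Income Housing Credit: $41,700 is below the $54,500 cutoff, so the full $7,500 applies.
Total: $3,123 + $2,350 + $7,500 = $12,973.

$12,973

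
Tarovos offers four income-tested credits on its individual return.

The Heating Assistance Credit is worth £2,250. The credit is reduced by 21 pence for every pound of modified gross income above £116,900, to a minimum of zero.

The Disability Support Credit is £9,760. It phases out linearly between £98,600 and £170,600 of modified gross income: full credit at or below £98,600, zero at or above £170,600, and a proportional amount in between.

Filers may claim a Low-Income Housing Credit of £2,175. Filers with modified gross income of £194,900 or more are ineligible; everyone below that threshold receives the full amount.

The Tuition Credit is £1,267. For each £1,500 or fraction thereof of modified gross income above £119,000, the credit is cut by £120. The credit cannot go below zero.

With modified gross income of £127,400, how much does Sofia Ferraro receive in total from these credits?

Heating Assistance Credit: 21% of the £10,500 excess over £116,900 is £2,205; credit = £2,250 − £2,205 = £45.
Disability Support Credit: £127,400 is £28,800 into a £72,000 phase-out range, leaving 43,200/72,000 of the credit: £9,760 × 43,200/72,000 = £5,856.
Low-Income Housing Credit: £127,400 is below the £194,900 cutoff, so the full £2,175 applies.
Tuition Credit: income exceeds £119,000 by £8,400, which is 6 full-or-partial £1,500 increments; reduction = 6 × £120 = £720, leaving £547.
Total: £45 + £5,856 + £2,175 + £547 = £8,623.

£8,623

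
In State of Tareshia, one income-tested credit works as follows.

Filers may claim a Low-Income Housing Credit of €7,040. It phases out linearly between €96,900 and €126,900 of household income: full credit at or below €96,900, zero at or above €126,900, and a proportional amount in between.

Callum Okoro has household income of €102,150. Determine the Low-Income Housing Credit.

€5,808

Low-Income Housing Credit: €102,150 is €5,250 into a €30,000 phase-out range, leaving 24,750/30,000 of the credit: €7,040 × 24,750/30,000 = €5,808.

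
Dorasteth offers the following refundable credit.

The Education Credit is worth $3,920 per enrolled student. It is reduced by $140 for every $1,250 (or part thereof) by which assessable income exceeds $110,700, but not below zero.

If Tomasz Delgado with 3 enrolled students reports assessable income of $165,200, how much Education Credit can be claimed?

Education Credit: base = 3 × $3,920 = $11,760. income exceeds $110,700 by $54,500, which is 44 full-or-partial $1,250 increments; reduction = 44 × $140 = $6,160, leaving $5,600.

$5,600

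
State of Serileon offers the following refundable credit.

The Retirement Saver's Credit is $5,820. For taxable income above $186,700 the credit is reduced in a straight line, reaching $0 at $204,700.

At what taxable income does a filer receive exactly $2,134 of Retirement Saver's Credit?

$2,134 is 2,134/5,820 of the full $5,820, so 3,686/5,820 of the $18,000 range has been used: income = $186,700 + $18,000 × 3,686/5,820 = $198,100.

$198,100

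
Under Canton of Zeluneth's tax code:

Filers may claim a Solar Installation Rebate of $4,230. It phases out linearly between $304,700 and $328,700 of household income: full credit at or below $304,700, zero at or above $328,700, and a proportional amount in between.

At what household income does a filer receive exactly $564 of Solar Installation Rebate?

$564 is 564/4,230 of the full $4,230, so 3,666/4,230 of the $24,000 range has been used: income = $304,700 + $24,000 × 3,666/4,230 = $325,500.

$325,500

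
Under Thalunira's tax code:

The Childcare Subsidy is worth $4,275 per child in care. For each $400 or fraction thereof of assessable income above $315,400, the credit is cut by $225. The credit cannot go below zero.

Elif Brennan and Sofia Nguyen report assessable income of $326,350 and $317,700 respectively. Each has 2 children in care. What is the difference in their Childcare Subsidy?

$4,950

Elif ($326,350): Childcare Subsidy: base = 2 × $4,275 = $8,550. income exceeds $315,400 by $10,950, which is 28 full-or-partial $400 increments; reduction = 28 × $225 = $6,300, leaving $2,250.
Sofia ($317,700): Childcare Subsidy: base = 2 × $4,275 = $8,550. income exceeds $315,400 by $2,300, which is 6 full-or-partial $400 increments; reduction = 6 × $225 = $1,350, leaving $7,200.
Difference: |$2,250 − $7,200| = $4,950.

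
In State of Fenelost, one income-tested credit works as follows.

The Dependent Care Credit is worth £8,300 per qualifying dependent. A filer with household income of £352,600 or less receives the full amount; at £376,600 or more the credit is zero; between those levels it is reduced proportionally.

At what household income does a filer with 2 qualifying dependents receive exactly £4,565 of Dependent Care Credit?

£370,000

Full credit = 2 × £8,300 = £16,600.
£4,565 is 4,565/16,600 of the full £16,600, so 12,035/16,600 of the £24,000 range has been used: income = £352,600 + £24,000 × 12,035/16,600 = £370,000.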